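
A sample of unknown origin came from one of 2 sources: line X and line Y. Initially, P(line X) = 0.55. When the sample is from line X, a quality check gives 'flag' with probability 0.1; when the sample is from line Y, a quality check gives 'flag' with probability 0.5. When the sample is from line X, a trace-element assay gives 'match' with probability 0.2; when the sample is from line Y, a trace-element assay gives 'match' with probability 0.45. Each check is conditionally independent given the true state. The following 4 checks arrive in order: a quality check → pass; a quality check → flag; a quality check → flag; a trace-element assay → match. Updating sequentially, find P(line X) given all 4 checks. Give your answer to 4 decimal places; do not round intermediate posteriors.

0.0376

After a quality check='pass': P(line X) = 0.9·0.5500 / (0.9·0.5500 + 0.5·0.4500) ≈ 0.6875
After a quality check='flag': P(line X) = 0.1·0.6875 / (0.1·0.6875 + 0.5·0.3125) ≈ 0.3056
After a quality check='flag': P(line X) = 0.1·0.3056 / (0.1·0.3056 + 0.5·0.6944) ≈ 0.0809
After a trace-element assay='match': P(line X) = 0.2·0.0809 / (0.2·0.0809 + 0.45·0.9191) ≈ 0.0376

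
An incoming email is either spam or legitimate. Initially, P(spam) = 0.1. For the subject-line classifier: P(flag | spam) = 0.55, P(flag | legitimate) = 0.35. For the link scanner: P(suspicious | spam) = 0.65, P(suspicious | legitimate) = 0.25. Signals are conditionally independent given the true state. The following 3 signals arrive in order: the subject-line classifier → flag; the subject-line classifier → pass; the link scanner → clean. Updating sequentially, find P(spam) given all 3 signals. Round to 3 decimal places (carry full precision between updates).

0.053

Each posterior becomes the prior for the next update.
After the subject-line classifier='flag': P(spam) = 0.55·0.1000 / (0.55·0.1000 + 0.35·0.9000) ≈ 0.1486
After the subject-line classifier='pass': P(spam) = 0.45·0.1486 / (0.45·0.1486 + 0.65·0.8514) ≈ 0.1078
After the link scanner='clean': P(spam) = 0.35·0.1078 / (0.35·0.1078 + 0.75·0.8922) ≈ 0.0534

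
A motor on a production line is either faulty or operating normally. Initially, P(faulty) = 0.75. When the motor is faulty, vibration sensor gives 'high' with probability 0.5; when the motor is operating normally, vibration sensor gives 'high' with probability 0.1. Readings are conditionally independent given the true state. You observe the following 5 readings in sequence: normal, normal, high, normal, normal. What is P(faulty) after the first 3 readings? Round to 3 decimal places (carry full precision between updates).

0.822

Apply Bayes' rule sequentially, carrying P(faulty) forward.
After 'normal': P(faulty) = 0.5·0.7500 / (0.5·0.7500 + 0.9·0.2500) ≈ 0.6250
After 'normal': P(faulty) = 0.5·0.6250 / (0.5·0.6250 + 0.9·0.3750) ≈ 0.4808
After 'high': P(faulty) = 0.5·0.4808 / (0.5·0.4808 + 0.1·0.5192) ≈ 0.8224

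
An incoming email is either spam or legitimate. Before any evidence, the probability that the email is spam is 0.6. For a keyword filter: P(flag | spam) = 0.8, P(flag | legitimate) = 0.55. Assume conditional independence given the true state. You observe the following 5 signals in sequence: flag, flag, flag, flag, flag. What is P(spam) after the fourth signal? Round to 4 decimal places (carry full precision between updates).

After 'flag': P(spam) = 0.8·0.6000 / (0.8·0.6000 + 0.55·0.4000) ≈ 0.6857
After 'flag': P(spam) = 0.8·0.6857 / (0.8·0.6857 + 0.55·0.3143) ≈ 0.7604
After 'flag': P(spam) = 0.8·0.7604 / (0.8·0.7604 + 0.55·0.2396) ≈ 0.8219
After 'flag': P(spam) = 0.8·0.8219 / (0.8·0.8219 + 0.55·0.1781) ≈ 0.8704

0.8704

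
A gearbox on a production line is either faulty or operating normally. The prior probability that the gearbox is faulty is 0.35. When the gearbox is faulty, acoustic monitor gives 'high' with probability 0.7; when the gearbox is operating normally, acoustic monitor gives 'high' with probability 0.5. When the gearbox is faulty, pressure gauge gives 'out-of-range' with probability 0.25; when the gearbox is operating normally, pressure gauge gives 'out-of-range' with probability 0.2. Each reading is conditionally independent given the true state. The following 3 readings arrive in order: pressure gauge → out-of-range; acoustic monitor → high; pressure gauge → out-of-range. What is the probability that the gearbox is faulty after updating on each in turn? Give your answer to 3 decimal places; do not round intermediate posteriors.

0.541

After pressure gauge='out-of-range': P(faulty) = 0.25·0.3500 / (0.25·0.3500 + 0.2·0.6500) ≈ 0.4023
After acoustic monitor='high': P(faulty) = 0.7·0.4023 / (0.7·0.4023 + 0.5·0.5977) ≈ 0.4851
After pressure gauge='out-of-range': P(faulty) = 0.25·0.4851 / (0.25·0.4851 + 0.2·0.5149) ≈ 0.5408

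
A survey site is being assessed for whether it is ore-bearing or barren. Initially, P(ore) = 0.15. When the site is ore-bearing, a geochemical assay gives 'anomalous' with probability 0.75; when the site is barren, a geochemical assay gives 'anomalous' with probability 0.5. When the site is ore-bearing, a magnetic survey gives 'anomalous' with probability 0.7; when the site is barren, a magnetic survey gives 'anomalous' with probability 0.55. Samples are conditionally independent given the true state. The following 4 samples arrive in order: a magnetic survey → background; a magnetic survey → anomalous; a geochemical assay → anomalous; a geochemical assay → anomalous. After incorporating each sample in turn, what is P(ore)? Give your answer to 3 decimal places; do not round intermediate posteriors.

0.252

Each posterior becomes the prior for the next update.
After a magnetic survey='background': P(ore) = 0.3·0.1500 / (0.3·0.1500 + 0.45·0.8500) ≈ 0.1053
After a magnetic survey='anomalous': P(ore) = 0.7·0.1053 / (0.7·0.1053 + 0.55·0.8947) ≈ 0.1302
After a geochemical assay='anomalous': P(ore) = 0.75·0.1302 / (0.75·0.1302 + 0.5·0.8698) ≈ 0.1834
After a geochemical assay='anomalous': P(ore) = 0.75·0.1834 / (0.75·0.1834 + 0.5·0.8166) ≈ 0.2520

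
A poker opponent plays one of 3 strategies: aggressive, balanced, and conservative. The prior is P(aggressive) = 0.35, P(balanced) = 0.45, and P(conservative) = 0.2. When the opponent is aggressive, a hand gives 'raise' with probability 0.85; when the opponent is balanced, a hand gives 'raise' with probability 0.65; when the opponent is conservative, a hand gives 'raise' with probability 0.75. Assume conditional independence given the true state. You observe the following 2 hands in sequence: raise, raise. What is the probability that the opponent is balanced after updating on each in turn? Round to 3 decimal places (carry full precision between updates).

After 'raise': normaliser = 0.85·0.3500 + 0.65·0.4500 + 0.75·0.2000; P(aggressive) ≈ 0.4020, P(balanced) ≈ 0.3953, P(conservative) ≈ 0.2027
After 'raise': normaliser = 0.85·0.4020 + 0.65·0.3953 + 0.75·0.2027; P(aggressive) ≈ 0.4552, P(balanced) ≈ 0.3423, P(conservative) ≈ 0.2025

0.342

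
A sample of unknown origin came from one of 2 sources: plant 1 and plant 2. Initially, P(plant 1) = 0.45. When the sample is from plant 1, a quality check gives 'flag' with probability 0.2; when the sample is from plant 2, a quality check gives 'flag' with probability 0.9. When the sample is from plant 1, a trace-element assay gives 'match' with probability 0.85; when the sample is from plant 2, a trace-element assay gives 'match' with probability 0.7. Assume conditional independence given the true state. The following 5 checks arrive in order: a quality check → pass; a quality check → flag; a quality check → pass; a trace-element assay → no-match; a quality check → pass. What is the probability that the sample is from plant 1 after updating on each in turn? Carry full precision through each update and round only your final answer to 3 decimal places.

0.979

After a quality check='pass': P(plant 1) = 0.8·0.4500 / (0.8·0.4500 + 0.1·0.5500) ≈ 0.8675
After a quality check='flag': P(plant 1) = 0.2·0.8675 / (0.2·0.8675 + 0.9·0.1325) ≈ 0.5926
After a quality check='pass': P(plant 1) = 0.8·0.5926 / (0.8·0.5926 + 0.1·0.4074) ≈ 0.9209
After a trace-element assay='no-match': P(plant 1) = 0.15·0.9209 / (0.15·0.9209 + 0.3·0.0791) ≈ 0.8533
After a quality check='pass': P(plant 1) = 0.8·0.8533 / (0.8·0.8533 + 0.1·0.1467) ≈ 0.9790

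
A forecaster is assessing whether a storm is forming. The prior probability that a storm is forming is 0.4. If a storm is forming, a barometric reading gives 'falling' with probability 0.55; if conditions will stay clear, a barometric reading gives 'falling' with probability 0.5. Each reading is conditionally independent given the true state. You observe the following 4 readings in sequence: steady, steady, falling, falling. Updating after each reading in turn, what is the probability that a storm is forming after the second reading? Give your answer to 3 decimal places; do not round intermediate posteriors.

0.351

After 'steady': P(storm) = 0.45·0.4000 / (0.45·0.4000 + 0.5·0.6000) ≈ 0.3750
After 'steady': P(storm) = 0.45·0.3750 / (0.45·0.3750 + 0.5·0.6250) ≈ 0.3506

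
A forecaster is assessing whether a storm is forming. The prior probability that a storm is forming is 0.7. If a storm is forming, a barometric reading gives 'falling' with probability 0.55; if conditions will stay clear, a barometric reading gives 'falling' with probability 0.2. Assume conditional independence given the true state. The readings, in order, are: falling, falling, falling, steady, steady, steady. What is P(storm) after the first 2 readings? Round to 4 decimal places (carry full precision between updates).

0.9464

After 'falling': P(storm) = 0.55·0.7000 / (0.55·0.7000 + 0.2·0.3000) ≈ 0.8652
After 'falling': P(storm) = 0.55·0.8652 / (0.55·0.8652 + 0.2·0.1348) ≈ 0.9464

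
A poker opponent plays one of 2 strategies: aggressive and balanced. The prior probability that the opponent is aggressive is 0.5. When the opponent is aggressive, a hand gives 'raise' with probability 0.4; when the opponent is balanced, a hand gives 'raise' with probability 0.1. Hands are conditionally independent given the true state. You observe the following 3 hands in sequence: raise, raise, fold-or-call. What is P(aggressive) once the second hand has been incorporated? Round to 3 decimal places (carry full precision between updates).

0.941

After 'raise': P(aggressive) = 0.4·0.5000 / (0.4·0.5000 + 0.1·0.5000) ≈ 0.8000
After 'raise': P(aggressive) = 0.4·0.8000 / (0.4·0.8000 + 0.1·0.2000) ≈ 0.9412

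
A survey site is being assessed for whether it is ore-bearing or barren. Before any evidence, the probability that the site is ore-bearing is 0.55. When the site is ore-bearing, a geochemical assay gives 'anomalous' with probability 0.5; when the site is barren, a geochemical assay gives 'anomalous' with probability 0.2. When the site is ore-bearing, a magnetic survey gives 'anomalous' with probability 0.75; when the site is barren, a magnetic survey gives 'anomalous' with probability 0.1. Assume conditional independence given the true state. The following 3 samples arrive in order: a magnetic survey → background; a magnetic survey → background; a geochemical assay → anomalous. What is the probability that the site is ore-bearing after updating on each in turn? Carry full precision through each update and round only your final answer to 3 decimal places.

Each posterior becomes the prior for the next update.
After a magnetic survey='background': P(ore) = 0.25·0.5500 / (0.25·0.5500 + 0.9·0.4500) ≈ 0.2535
After a magnetic survey='background': P(ore) = 0.25·0.2535 / (0.25·0.2535 + 0.9·0.7465) ≈ 0.0862
After a geochemical assay='anomalous': P(ore) = 0.5·0.0862 / (0.5·0.0862 + 0.2·0.9138) ≈ 0.1908

0.191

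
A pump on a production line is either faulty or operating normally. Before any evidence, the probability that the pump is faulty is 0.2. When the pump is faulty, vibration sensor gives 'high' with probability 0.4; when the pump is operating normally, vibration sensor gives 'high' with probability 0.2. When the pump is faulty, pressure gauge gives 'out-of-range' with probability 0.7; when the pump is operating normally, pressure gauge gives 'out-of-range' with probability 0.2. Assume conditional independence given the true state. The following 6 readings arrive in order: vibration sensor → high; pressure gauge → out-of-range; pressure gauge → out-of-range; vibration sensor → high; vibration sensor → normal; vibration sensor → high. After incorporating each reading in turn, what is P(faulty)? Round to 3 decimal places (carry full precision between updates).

After vibration sensor='high': P(faulty) = 0.4·0.2000 / (0.4·0.2000 + 0.2·0.8000) ≈ 0.3333
After pressure gauge='out-of-range': P(faulty) = 0.7·0.3333 / (0.7·0.3333 + 0.2·0.6667) ≈ 0.6364
After pressure gauge='out-of-range': P(faulty) = 0.7·0.6364 / (0.7·0.6364 + 0.2·0.3636) ≈ 0.8596
After vibration sensor='high': P(faulty) = 0.4·0.8596 / (0.4·0.8596 + 0.2·0.1404) ≈ 0.9245
After vibration sensor='normal': P(faulty) = 0.6·0.9245 / (0.6·0.9245 + 0.8·0.0755) ≈ 0.9018
After vibration sensor='high': P(faulty) = 0.4·0.9018 / (0.4·0.9018 + 0.2·0.0982) ≈ 0.9484

0.948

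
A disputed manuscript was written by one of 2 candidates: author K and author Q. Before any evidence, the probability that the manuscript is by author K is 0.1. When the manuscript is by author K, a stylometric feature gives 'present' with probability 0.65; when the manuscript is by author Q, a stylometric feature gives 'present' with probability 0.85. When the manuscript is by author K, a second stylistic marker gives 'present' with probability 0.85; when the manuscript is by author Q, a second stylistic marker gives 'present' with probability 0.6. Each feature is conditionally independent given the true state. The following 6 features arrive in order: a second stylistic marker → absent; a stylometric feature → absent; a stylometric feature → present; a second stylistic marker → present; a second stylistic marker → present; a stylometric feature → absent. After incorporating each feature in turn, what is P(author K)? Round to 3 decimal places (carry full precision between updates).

0.258

After a second stylistic marker='absent': P(author K) = 0.15·0.1000 / (0.15·0.1000 + 0.4·0.9000) ≈ 0.0400
After a stylometric feature='absent': P(author K) = 0.35·0.0400 / (0.35·0.0400 + 0.15·0.9600) ≈ 0.0886
After a stylometric feature='present': P(author K) = 0.65·0.0886 / (0.65·0.0886 + 0.85·0.9114) ≈ 0.0692
After a second stylistic marker='present': P(author K) = 0.85·0.0692 / (0.85·0.0692 + 0.6·0.9308) ≈ 0.0953
After a second stylistic marker='present': P(author K) = 0.85·0.0953 / (0.85·0.0953 + 0.6·0.9047) ≈ 0.1298
After a stylometric feature='absent': P(author K) = 0.35·0.1298 / (0.35·0.1298 + 0.15·0.8702) ≈ 0.2582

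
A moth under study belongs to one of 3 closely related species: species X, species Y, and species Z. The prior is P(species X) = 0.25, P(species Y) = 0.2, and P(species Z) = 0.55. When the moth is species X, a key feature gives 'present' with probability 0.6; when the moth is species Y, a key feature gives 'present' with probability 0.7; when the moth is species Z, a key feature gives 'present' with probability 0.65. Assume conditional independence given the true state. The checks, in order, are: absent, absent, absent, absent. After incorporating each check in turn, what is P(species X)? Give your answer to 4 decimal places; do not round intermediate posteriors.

After 'absent': normaliser = 0.4·0.2500 + 0.3·0.2000 + 0.35·0.5500; P(species X) ≈ 0.2837, P(species Y) ≈ 0.1702, P(species Z) ≈ 0.5461
After 'absent': normaliser = 0.4·0.2837 + 0.3·0.1702 + 0.35·0.5461; P(species X) ≈ 0.3190, P(species Y) ≈ 0.1436, P(species Z) ≈ 0.5374
After 'absent': normaliser = 0.4·0.3190 + 0.3·0.1436 + 0.35·0.5374; P(species X) ≈ 0.3557, P(species Y) ≈ 0.1201, P(species Z) ≈ 0.5242
After 'absent': normaliser = 0.4·0.3557 + 0.3·0.1201 + 0.35·0.5242; P(species X) ≈ 0.3933, P(species Y) ≈ 0.0995, P(species Z) ≈ 0.5072

0.3933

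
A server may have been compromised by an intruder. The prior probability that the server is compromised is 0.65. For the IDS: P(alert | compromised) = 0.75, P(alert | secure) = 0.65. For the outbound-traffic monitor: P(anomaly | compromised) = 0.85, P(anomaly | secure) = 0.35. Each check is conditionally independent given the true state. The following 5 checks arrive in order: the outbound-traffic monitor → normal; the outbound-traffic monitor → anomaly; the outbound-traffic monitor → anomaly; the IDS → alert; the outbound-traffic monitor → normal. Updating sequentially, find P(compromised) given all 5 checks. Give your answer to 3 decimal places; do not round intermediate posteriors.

0.402

After the outbound-traffic monitor='normal': P(compromised) = 0.15·0.6500 / (0.15·0.6500 + 0.65·0.3500) ≈ 0.3000
After the outbound-traffic monitor='anomaly': P(compromised) = 0.85·0.3000 / (0.85·0.3000 + 0.35·0.7000) ≈ 0.5100
After the outbound-traffic monitor='anomaly': P(compromised) = 0.85·0.5100 / (0.85·0.5100 + 0.35·0.4900) ≈ 0.7165
After the IDS='alert': P(compromised) = 0.75·0.7165 / (0.75·0.7165 + 0.65·0.2835) ≈ 0.7447
After the outbound-traffic monitor='normal': P(compromised) = 0.15·0.7447 / (0.15·0.7447 + 0.65·0.2553) ≈ 0.4023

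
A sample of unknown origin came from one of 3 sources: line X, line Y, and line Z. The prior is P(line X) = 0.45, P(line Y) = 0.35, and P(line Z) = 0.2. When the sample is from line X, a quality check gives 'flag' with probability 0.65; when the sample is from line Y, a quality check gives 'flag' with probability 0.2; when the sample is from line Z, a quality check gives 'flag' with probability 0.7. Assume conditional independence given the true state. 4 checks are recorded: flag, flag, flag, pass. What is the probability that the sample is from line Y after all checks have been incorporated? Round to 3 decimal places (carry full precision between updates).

0.034

Apply Bayes' rule sequentially, carrying P(line Y) forward.
After 'flag': normaliser = 0.65·0.4500 + 0.2·0.3500 + 0.7·0.2000; P(line X) ≈ 0.5821, P(line Y) ≈ 0.1393, P(line Z) ≈ 0.2786
After 'flag': normaliser = 0.65·0.5821 + 0.2·0.1393 + 0.7·0.2786; P(line X) ≈ 0.6293, P(line Y) ≈ 0.0463, P(line Z) ≈ 0.3244
After 'flag': normaliser = 0.65·0.6293 + 0.2·0.0463 + 0.7·0.3244; P(line X) ≈ 0.6338, P(line Y) ≈ 0.0144, P(line Z) ≈ 0.3518
After 'pass': normaliser = 0.35·0.6338 + 0.8·0.0144 + 0.3·0.3518; P(line X) ≈ 0.6546, P(line Y) ≈ 0.0339, P(line Z) ≈ 0.3115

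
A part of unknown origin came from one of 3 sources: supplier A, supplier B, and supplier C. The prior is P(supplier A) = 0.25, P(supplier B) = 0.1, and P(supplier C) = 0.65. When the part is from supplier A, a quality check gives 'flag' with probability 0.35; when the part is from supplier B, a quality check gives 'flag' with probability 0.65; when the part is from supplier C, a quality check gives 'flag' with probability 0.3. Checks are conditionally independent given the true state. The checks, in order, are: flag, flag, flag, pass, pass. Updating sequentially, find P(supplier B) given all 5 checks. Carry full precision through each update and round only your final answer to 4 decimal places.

0.2040

After 'flag': normaliser = 0.35·0.2500 + 0.65·0.1000 + 0.3·0.6500; P(supplier A) ≈ 0.2518, P(supplier B) ≈ 0.1871, P(supplier C) ≈ 0.5612
After 'flag': normaliser = 0.35·0.2518 + 0.65·0.1871 + 0.3·0.5612; P(supplier A) ≈ 0.2331, P(supplier B) ≈ 0.3216, P(supplier C) ≈ 0.4453
After 'flag': normaliser = 0.35·0.2331 + 0.65·0.3216 + 0.3·0.4453; P(supplier A) ≈ 0.1923, P(supplier B) ≈ 0.4928, P(supplier C) ≈ 0.3149
After 'pass': normaliser = 0.65·0.1923 + 0.35·0.4928 + 0.7·0.3149; P(supplier A) ≈ 0.2414, P(supplier B) ≈ 0.3330, P(supplier C) ≈ 0.4256
After 'pass': normaliser = 0.65·0.2414 + 0.35·0.3330 + 0.7·0.4256; P(supplier A) ≈ 0.2746, P(supplier B) ≈ 0.2040, P(supplier C) ≈ 0.5214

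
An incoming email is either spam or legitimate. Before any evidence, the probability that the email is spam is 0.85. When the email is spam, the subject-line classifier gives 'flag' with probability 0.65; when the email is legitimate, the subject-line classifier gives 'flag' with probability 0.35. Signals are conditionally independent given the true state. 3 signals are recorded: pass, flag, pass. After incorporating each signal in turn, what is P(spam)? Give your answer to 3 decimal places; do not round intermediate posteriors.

0.753

After 'pass': P(spam) = 0.35·0.8500 / (0.35·0.8500 + 0.65·0.1500) ≈ 0.7532
After 'flag': P(spam) = 0.65·0.7532 / (0.65·0.7532 + 0.35·0.2468) ≈ 0.8500
After 'pass': P(spam) = 0.35·0.8500 / (0.35·0.8500 + 0.65·0.1500) ≈ 0.7532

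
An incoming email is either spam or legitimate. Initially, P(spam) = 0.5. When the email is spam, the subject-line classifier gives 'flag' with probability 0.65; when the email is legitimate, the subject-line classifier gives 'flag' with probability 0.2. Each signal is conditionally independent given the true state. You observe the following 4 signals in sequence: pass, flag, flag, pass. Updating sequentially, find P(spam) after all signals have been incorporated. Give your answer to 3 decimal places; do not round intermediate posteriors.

After 'pass': P(spam) = 0.35·0.5000 / (0.35·0.5000 + 0.8·0.5000) ≈ 0.3043
After 'flag': P(spam) = 0.65·0.3043 / (0.65·0.3043 + 0.2·0.6957) ≈ 0.5871
After 'flag': P(spam) = 0.65·0.5871 / (0.65·0.5871 + 0.2·0.4129) ≈ 0.8221
After 'pass': P(spam) = 0.35·0.8221 / (0.35·0.8221 + 0.8·0.1779) ≈ 0.6691

0.669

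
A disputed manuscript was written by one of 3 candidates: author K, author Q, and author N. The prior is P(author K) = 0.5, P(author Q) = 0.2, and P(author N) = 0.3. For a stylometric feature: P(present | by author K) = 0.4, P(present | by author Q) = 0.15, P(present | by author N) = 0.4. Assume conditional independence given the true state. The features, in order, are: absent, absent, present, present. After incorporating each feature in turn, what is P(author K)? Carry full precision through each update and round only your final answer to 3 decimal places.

After 'absent': normaliser = 0.6·0.5000 + 0.85·0.2000 + 0.6·0.3000; P(author K) ≈ 0.4615, P(author Q) ≈ 0.2615, P(author N) ≈ 0.2769
After 'absent': normaliser = 0.6·0.4615 + 0.85·0.2615 + 0.6·0.2769; P(author K) ≈ 0.4162, P(author Q) ≈ 0.3341, P(author N) ≈ 0.2497
After 'present': normaliser = 0.4·0.4162 + 0.15·0.3341 + 0.4·0.2497; P(author K) ≈ 0.5260, P(author Q) ≈ 0.1584, P(author N) ≈ 0.3156
After 'present': normaliser = 0.4·0.5260 + 0.15·0.1584 + 0.4·0.3156; P(author K) ≈ 0.5838, P(author Q) ≈ 0.0659, P(author N) ≈ 0.3503

0.584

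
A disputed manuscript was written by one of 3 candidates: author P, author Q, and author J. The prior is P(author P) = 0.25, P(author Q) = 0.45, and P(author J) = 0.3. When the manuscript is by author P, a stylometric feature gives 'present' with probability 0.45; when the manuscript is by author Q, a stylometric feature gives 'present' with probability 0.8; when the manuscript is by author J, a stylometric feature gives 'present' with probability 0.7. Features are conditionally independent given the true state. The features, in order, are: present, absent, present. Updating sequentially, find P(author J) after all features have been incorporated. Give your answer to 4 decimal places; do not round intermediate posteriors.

0.3404

Apply Bayes' rule sequentially, carrying P(author J) forward.
After 'present': normaliser = 0.45·0.2500 + 0.8·0.4500 + 0.7·0.3000; P(author P) ≈ 0.1648, P(author Q) ≈ 0.5275, P(author J) ≈ 0.3077
After 'absent': normaliser = 0.55·0.1648 + 0.2·0.5275 + 0.3·0.3077; P(author P) ≈ 0.3143, P(author Q) ≈ 0.3657, P(author J) ≈ 0.3200
After 'present': normaliser = 0.45·0.3143 + 0.8·0.3657 + 0.7·0.3200; P(author P) ≈ 0.2149, P(author Q) ≈ 0.4446, P(author J) ≈ 0.3404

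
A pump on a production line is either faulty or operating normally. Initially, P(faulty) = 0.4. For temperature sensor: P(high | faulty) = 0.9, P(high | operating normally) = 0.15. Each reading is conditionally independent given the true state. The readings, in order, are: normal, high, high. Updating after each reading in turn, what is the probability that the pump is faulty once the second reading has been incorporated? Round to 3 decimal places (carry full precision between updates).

0.320

Each posterior becomes the prior for the next update.
After 'normal': P(faulty) = 0.1·0.4000 / (0.1·0.4000 + 0.85·0.6000) ≈ 0.0727
After 'high': P(faulty) = 0.9·0.0727 / (0.9·0.0727 + 0.15·0.9273) ≈ 0.3200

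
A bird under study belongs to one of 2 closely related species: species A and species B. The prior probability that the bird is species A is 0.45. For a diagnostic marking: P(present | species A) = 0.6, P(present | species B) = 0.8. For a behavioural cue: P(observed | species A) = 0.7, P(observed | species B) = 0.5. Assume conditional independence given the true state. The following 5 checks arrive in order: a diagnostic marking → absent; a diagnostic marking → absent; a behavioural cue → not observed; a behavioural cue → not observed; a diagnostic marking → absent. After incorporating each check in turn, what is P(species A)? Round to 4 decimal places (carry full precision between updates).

0.7021

After a diagnostic marking='absent': P(species A) = 0.4·0.4500 / (0.4·0.4500 + 0.2·0.5500) ≈ 0.6207
After a diagnostic marking='absent': P(species A) = 0.4·0.6207 / (0.4·0.6207 + 0.2·0.3793) ≈ 0.7660
After a behavioural cue='not observed': P(species A) = 0.3·0.7660 / (0.3·0.7660 + 0.5·0.2340) ≈ 0.6626
After a behavioural cue='not observed': P(species A) = 0.3·0.6626 / (0.3·0.6626 + 0.5·0.3374) ≈ 0.5409
After a diagnostic marking='absent': P(species A) = 0.4·0.5409 / (0.4·0.5409 + 0.2·0.4591) ≈ 0.7021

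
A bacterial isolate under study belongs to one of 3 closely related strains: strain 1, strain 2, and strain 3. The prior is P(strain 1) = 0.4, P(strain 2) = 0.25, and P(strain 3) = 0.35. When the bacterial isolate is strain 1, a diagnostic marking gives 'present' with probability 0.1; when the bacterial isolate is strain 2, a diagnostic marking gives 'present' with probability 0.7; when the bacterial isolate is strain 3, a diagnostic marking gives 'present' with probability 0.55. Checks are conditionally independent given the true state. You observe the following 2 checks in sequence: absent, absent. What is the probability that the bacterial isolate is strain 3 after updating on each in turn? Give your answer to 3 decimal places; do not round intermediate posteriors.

After 'absent': normaliser = 0.9·0.4000 + 0.3·0.2500 + 0.45·0.3500; P(strain 1) ≈ 0.6076, P(strain 2) ≈ 0.1266, P(strain 3) ≈ 0.2658
After 'absent': normaliser = 0.9·0.6076 + 0.3·0.1266 + 0.45·0.2658; P(strain 1) ≈ 0.7763, P(strain 2) ≈ 0.0539, P(strain 3) ≈ 0.1698

0.170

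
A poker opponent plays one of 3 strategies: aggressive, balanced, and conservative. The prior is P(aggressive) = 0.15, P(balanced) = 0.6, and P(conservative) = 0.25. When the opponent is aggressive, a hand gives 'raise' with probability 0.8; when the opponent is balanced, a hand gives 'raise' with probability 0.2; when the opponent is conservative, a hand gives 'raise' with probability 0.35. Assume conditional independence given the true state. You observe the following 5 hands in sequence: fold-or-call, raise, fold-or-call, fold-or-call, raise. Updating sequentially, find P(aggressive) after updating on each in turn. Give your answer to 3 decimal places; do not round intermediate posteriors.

After 'fold-or-call': normaliser = 0.2·0.1500 + 0.8·0.6000 + 0.65·0.2500; P(aggressive) ≈ 0.0446, P(balanced) ≈ 0.7138, P(conservative) ≈ 0.2416
After 'raise': normaliser = 0.8·0.0446 + 0.2·0.7138 + 0.35·0.2416; P(aggressive) ≈ 0.1357, P(balanced) ≈ 0.5428, P(conservative) ≈ 0.3216
After 'fold-or-call': normaliser = 0.2·0.1357 + 0.8·0.5428 + 0.65·0.3216; P(aggressive) ≈ 0.0405, P(balanced) ≈ 0.6477, P(conservative) ≈ 0.3118
After 'fold-or-call': normaliser = 0.2·0.0405 + 0.8·0.6477 + 0.65·0.3118; P(aggressive) ≈ 0.0111, P(balanced) ≈ 0.7109, P(conservative) ≈ 0.2780
After 'raise': normaliser = 0.8·0.0111 + 0.2·0.7109 + 0.35·0.2780; P(aggressive) ≈ 0.0358, P(balanced) ≈ 0.5724, P(conservative) ≈ 0.3918

0.036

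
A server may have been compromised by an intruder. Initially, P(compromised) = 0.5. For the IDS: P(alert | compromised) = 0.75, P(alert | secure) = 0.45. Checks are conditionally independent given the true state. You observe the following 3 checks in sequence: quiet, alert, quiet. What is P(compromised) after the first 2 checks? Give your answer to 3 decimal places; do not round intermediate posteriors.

0.431

Apply Bayes' rule sequentially, carrying P(compromised) forward.
After 'quiet': P(compromised) = 0.25·0.5000 / (0.25·0.5000 + 0.55·0.5000) ≈ 0.3125
After 'alert': P(compromised) = 0.75·0.3125 / (0.75·0.3125 + 0.45·0.6875) ≈ 0.4310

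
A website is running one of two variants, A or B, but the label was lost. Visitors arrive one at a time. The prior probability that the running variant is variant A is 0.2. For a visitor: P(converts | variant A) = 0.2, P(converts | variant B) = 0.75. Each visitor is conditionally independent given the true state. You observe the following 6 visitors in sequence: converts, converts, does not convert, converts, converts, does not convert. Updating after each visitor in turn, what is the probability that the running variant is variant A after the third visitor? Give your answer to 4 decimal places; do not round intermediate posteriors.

After 'converts': P(A) = 0.2·0.2000 / (0.2·0.2000 + 0.75·0.8000) ≈ 0.0625
After 'converts': P(A) = 0.2·0.0625 / (0.2·0.0625 + 0.75·0.9375) ≈ 0.0175
After 'does not convert': P(A) = 0.8·0.0175 / (0.8·0.0175 + 0.25·0.9825) ≈ 0.0538

0.0538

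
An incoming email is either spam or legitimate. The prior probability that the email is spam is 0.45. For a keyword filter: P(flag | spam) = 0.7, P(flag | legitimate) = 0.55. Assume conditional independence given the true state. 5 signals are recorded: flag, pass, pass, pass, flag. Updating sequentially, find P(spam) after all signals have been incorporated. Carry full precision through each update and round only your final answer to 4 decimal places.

0.2820

After 'flag': P(spam) = 0.7·0.4500 / (0.7·0.4500 + 0.55·0.5500) ≈ 0.5101
After 'pass': P(spam) = 0.3·0.5101 / (0.3·0.5101 + 0.45·0.4899) ≈ 0.4098
After 'pass': P(spam) = 0.3·0.4098 / (0.3·0.4098 + 0.45·0.5902) ≈ 0.3164
After 'pass': P(spam) = 0.3·0.3164 / (0.3·0.3164 + 0.45·0.6836) ≈ 0.2358
After 'flag': P(spam) = 0.7·0.2358 / (0.7·0.2358 + 0.55·0.7642) ≈ 0.2820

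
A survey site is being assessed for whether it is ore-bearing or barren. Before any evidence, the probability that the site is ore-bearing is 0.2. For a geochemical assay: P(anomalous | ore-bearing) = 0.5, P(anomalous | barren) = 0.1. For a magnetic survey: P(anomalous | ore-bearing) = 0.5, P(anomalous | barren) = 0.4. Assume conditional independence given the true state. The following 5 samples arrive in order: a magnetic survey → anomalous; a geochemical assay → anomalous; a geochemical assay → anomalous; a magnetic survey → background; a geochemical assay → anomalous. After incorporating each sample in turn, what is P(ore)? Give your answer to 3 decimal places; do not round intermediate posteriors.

0.970

After a magnetic survey='anomalous': P(ore) = 0.5·0.2000 / (0.5·0.2000 + 0.4·0.8000) ≈ 0.2381
After a geochemical assay='anomalous': P(ore) = 0.5·0.2381 / (0.5·0.2381 + 0.1·0.7619) ≈ 0.6098
After a geochemical assay='anomalous': P(ore) = 0.5·0.6098 / (0.5·0.6098 + 0.1·0.3902) ≈ 0.8865
After a magnetic survey='background': P(ore) = 0.5·0.8865 / (0.5·0.8865 + 0.6·0.1135) ≈ 0.8669
After a geochemical assay='anomalous': P(ore) = 0.5·0.8669 / (0.5·0.8669 + 0.1·0.1331) ≈ 0.9702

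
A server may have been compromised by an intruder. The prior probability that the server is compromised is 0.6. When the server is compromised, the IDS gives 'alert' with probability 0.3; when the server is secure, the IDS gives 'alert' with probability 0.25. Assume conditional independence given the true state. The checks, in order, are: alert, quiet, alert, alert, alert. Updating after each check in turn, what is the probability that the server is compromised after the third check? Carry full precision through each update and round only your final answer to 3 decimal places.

Each posterior becomes the prior for the next update.
After 'alert': P(compromised) = 0.3·0.6000 / (0.3·0.6000 + 0.25·0.4000) ≈ 0.6429
After 'quiet': P(compromised) = 0.7·0.6429 / (0.7·0.6429 + 0.75·0.3571) ≈ 0.6269
After 'alert': P(compromised) = 0.3·0.6269 / (0.3·0.6269 + 0.25·0.3731) ≈ 0.6684

0.668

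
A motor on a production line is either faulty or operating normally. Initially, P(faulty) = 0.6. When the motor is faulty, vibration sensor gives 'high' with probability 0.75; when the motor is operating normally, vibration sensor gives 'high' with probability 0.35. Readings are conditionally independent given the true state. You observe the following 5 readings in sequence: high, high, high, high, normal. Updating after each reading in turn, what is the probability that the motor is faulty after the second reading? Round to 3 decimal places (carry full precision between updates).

0.873

Apply Bayes' rule sequentially, carrying P(faulty) forward.
After 'high': P(faulty) = 0.75·0.6000 / (0.75·0.6000 + 0.35·0.4000) ≈ 0.7627
After 'high': P(faulty) = 0.75·0.7627 / (0.75·0.7627 + 0.35·0.2373) ≈ 0.8732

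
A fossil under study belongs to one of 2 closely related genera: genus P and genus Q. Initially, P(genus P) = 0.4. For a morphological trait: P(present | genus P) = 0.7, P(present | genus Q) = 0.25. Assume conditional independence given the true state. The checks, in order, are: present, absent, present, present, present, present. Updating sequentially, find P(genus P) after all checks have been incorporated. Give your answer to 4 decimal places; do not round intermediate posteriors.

Each posterior becomes the prior for the next update.
After 'present': P(genus P) = 0.7·0.4000 / (0.7·0.4000 + 0.25·0.6000) ≈ 0.6512
After 'absent': P(genus P) = 0.3·0.6512 / (0.3·0.6512 + 0.75·0.3488) ≈ 0.4275
After 'present': P(genus P) = 0.7·0.4275 / (0.7·0.4275 + 0.25·0.5725) ≈ 0.6764
After 'present': P(genus P) = 0.7·0.6764 / (0.7·0.6764 + 0.25·0.3236) ≈ 0.8541
After 'present': P(genus P) = 0.7·0.8541 / (0.7·0.8541 + 0.25·0.1459) ≈ 0.9425
After 'present': P(genus P) = 0.7·0.9425 / (0.7·0.9425 + 0.25·0.0575) ≈ 0.9787

0.9787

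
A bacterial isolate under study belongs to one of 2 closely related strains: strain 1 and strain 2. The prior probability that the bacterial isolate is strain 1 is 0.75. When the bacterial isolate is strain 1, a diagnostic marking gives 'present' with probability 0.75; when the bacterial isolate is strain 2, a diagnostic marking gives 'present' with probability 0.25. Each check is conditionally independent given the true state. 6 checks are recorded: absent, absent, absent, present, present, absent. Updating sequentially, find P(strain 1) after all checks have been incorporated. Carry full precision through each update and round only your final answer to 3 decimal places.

After 'absent': P(strain 1) = 0.25·0.7500 / (0.25·0.7500 + 0.75·0.2500) ≈ 0.5000
After 'absent': P(strain 1) = 0.25·0.5000 / (0.25·0.5000 + 0.75·0.5000) ≈ 0.2500
After 'absent': P(strain 1) = 0.25·0.2500 / (0.25·0.2500 + 0.75·0.7500) ≈ 0.1000
After 'present': P(strain 1) = 0.75·0.1000 / (0.75·0.1000 + 0.25·0.9000) ≈ 0.2500
After 'present': P(strain 1) = 0.75·0.2500 / (0.75·0.2500 + 0.25·0.7500) ≈ 0.5000
After 'absent': P(strain 1) = 0.25·0.5000 / (0.25·0.5000 + 0.75·0.5000) ≈ 0.2500

0.250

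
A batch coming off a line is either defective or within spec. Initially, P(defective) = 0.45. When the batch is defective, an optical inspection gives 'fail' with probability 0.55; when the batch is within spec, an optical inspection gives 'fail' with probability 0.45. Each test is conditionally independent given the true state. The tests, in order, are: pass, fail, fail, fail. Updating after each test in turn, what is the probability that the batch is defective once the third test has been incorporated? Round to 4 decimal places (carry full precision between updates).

0.5000

Apply Bayes' rule sequentially, carrying P(defective) forward.
After 'pass': P(defective) = 0.45·0.4500 / (0.45·0.4500 + 0.55·0.5500) ≈ 0.4010
After 'fail': P(defective) = 0.55·0.4010 / (0.55·0.4010 + 0.45·0.5990) ≈ 0.4500
After 'fail': P(defective) = 0.55·0.4500 / (0.55·0.4500 + 0.45·0.5500) ≈ 0.5000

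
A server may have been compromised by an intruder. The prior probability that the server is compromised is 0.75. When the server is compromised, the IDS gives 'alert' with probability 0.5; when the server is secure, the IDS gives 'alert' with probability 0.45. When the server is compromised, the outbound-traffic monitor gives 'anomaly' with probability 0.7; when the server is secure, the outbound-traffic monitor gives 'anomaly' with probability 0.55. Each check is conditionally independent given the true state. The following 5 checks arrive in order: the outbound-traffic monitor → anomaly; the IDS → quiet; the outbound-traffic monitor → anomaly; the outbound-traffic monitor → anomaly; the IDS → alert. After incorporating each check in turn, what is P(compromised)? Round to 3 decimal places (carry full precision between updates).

After the outbound-traffic monitor='anomaly': P(compromised) = 0.7·0.7500 / (0.7·0.7500 + 0.55·0.2500) ≈ 0.7925
After the IDS='quiet': P(compromised) = 0.5·0.7925 / (0.5·0.7925 + 0.55·0.2075) ≈ 0.7763
After the outbound-traffic monitor='anomaly': P(compromised) = 0.7·0.7763 / (0.7·0.7763 + 0.55·0.2237) ≈ 0.8154
After the outbound-traffic monitor='anomaly': P(compromised) = 0.7·0.8154 / (0.7·0.8154 + 0.55·0.1846) ≈ 0.8490
After the IDS='alert': P(compromised) = 0.5·0.8490 / (0.5·0.8490 + 0.45·0.1510) ≈ 0.8620

0.862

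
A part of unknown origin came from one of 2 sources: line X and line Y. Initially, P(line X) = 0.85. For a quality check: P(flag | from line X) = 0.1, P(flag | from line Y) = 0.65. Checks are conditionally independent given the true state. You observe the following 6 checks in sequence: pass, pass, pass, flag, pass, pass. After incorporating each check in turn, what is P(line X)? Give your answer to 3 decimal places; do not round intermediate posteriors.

After 'pass': P(line X) = 0.9·0.8500 / (0.9·0.8500 + 0.35·0.1500) ≈ 0.9358
After 'pass': P(line X) = 0.9·0.9358 / (0.9·0.9358 + 0.35·0.0642) ≈ 0.9740
After 'pass': P(line X) = 0.9·0.9740 / (0.9·0.9740 + 0.35·0.0260) ≈ 0.9897
After 'flag': P(line X) = 0.1·0.9897 / (0.1·0.9897 + 0.65·0.0103) ≈ 0.9368
After 'pass': P(line X) = 0.9·0.9368 / (0.9·0.9368 + 0.35·0.0632) ≈ 0.9744
After 'pass': P(line X) = 0.9·0.9744 / (0.9·0.9744 + 0.35·0.0256) ≈ 0.9899

0.990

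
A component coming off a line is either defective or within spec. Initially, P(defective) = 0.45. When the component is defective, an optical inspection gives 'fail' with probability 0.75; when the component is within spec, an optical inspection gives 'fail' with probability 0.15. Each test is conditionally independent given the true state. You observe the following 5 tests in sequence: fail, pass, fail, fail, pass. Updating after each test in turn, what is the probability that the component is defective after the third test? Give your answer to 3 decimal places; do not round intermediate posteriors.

0.857

After 'fail': P(defective) = 0.75·0.4500 / (0.75·0.4500 + 0.15·0.5500) ≈ 0.8036
After 'pass': P(defective) = 0.25·0.8036 / (0.25·0.8036 + 0.85·0.1964) ≈ 0.5461
After 'fail': P(defective) = 0.75·0.5461 / (0.75·0.5461 + 0.15·0.4539) ≈ 0.8575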